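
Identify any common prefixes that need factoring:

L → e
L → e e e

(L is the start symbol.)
Yes, L has productions with common prefix 'e'

Left-factoring is needed when two productions for the same non-terminal
share a common prefix on the right-hand side.

Productions for L:
  L → e
  L → e e e

Found common prefix 'e' in productions for L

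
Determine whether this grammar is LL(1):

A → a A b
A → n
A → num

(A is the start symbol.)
Yes, the grammar is LL(1).

For A:
  PREDICT(A → a A b) = { 'a' }
  PREDICT(A → n) = { 'n' }
  PREDICT(A → num) = { 'num' }

All predict sets are disjoint. The grammar IS LL(1).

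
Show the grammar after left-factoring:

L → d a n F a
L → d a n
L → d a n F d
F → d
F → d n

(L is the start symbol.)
Left-factoring transforms A → αβ₁ | αβ₂ into A → αA' and A' → β₁ | β₂
(α is the longest common prefix among the alternatives). Repeat until
no nonterminal has two alternatives with a common prefix.

Round 1: L has alternatives sharing prefix 'd a n'. Introduce L': L → d a n L'
  Add: L' → F a
  Add: L' → ε
  Add: L' → F d

Round 2: L' has alternatives sharing prefix 'F'. Introduce L'': L' → F L''
  Add: L'' → a
  Add: L'' → d

Round 3: F has alternatives sharing prefix 'd'. Introduce F': F → d F'
  Add: F' → ε
  Add: F' → n

No remaining common prefixes — done.

Resulting grammar:
L → d a n L'
L' → F L''
L'' → a
L'' → d
L' → ε
F → d F'
F' → ε
F' → n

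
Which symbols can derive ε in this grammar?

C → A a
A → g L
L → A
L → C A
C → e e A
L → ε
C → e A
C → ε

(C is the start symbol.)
ε-productions: L → ε, C → ε
So L, C are immediately nullable.
No further non-terminal can be added: every production for the remaining non-terminals contains a terminal or a non-nullable non-terminal.
Nullable = { 'C', 'L' }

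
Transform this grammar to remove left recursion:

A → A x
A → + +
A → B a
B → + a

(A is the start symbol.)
A → + + A'
A → B a A'
A' → x A'
A' → ε
B → + a

A is directly left-recursive. The standard transformation for
  A → A α₁ | ... | A α_m | β₁ | ... | β_n
is
  A  → β₁ A' | ... | β_n A'
  A' → α₁ A' | ... | α_m A' | ε

A → + + becomes A → + + A'
A → B a becomes A → B a A'
A → A x becomes A' → x A'
Add A' → ε

Productions for other non-terminals are unchanged:
  B → + a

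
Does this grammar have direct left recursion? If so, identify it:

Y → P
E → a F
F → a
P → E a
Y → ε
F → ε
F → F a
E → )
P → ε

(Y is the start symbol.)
Yes, F is left-recursive

Y → P: starts with P
E → a F: starts with a
F → a: starts with a
P → E a: starts with E
Y → ε: starts with ε
F → ε: starts with ε
F → F a: LEFT RECURSIVE (starts with F)
E → ): starts with ')'
P → ε: starts with ε

The grammar has direct left recursion on: F.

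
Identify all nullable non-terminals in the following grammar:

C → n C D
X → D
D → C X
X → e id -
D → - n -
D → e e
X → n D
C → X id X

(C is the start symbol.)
None

A non-terminal is nullable if it can derive ε (the empty string): either it has an ε-production, or it has a production whose right-hand side consists entirely of nullable non-terminals.

There are no ε-productions, so no non-terminal can derive ε.
No non-terminals are nullable.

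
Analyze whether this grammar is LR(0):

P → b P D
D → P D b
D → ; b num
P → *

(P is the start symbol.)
A grammar is LR(0) if no state in the canonical LR(0) collection has:
  - both a shift item (dot before a terminal) and a complete item (shift-reduce conflict), or
  - two or more complete items (reduce-reduce conflict; the accept item [P' → P .] counts as a complete item here).

Augment with P' → P and build the canonical LR(0) collection (I0 = CLOSURE({[P' → . P]}), then GOTO on every symbol after a dot until no new states appear). It has 12 states:
  I0: { [P → . *], [P → . b P D], [P' → . P] }  — shift
  I1: { [P → * .] }  — reduce
  I2: { [P' → P .] }  — accept
  I3: { [P → . *], [P → . b P D], [P → b . P D] }  — shift
  I4: { [D → . ; b num], [D → . P D b], [P → . *], [P → . b P D], [P → b P . D] }  — shift
  I5: { [D → ; . b num] }  — shift
  I6: { [P → b P D .] }  — reduce
  I7: { [D → . ; b num], [D → . P D b], [D → P . D b], [P → . *], [P → . b P D] }  — shift
  I8: { [D → P D . b] }  — shift
  I9: { [D → P D b .] }  — reduce
  I10: { [D → ; b . num] }  — shift
  I11: { [D → ; b num .] }  — reduce

Every state is either a pure shift/goto state or contains exactly one complete item and nothing to shift — no conflicts. The grammar is LR(0).

Answer: Yes, the grammar is LR(0)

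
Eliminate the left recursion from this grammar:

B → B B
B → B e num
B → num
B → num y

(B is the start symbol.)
B is directly left-recursive. The standard transformation for
  A → A α₁ | ... | A α_m | β₁ | ... | β_n
is
  A  → β₁ A' | ... | β_n A'
  A' → α₁ A' | ... | α_m A' | ε

B → num becomes B → num B'
B → num y becomes B → num y B'
B → B B becomes B' → B B'
B → B e num becomes B' → e num B'
Add B' → ε

Resulting grammar:
B → num B'
B → num y B'
B' → B B'
B' → e num B'
B' → ε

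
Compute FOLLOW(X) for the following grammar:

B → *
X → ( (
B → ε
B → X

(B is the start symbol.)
{ $ }

To compute FOLLOW(X), find every occurrence of X on a right-hand side N → α X β: add FIRST(β) \ {ε}, and if β is empty or nullable also add FOLLOW(N). Iterate to a fixed point.

In B → X: X is at the end, add FOLLOW(B)

The FOLLOW sets referred to above (computed the same way, to a fixed point):
  FOLLOW(B) = { $ }

Taking the union: FOLLOW(X) = { $ }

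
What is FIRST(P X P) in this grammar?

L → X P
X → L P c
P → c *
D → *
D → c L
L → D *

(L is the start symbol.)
{ 'c' }

FIRST sets of the non-terminals involved (from the grammar, by fixed-point iteration):
  FIRST(P) = { 'c' }

To compute FIRST(P X P), process the symbols left to right:
Symbol P is a non-terminal. Add FIRST(P) \ {ε} = { 'c' }
P is not nullable (ε ∉ FIRST(P)), so stop here.
FIRST(P X P) = { 'c' }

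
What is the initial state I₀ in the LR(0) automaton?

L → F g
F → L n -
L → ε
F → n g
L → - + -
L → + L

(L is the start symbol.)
First, augment the grammar with L' → L
I₀ = CLOSURE({ [L' → . L] }):
  [L' → . L] has the dot before L: add [L → . F g], [L → .], [L → . - + -], [L → . + L]
  [L → . F g] has the dot before F: add [F → . L n -], [F → . n g]
No further items can be added.

I₀ = { [F → . L n -], [F → . n g], [L → . + L], [L → . - + -], [L → . F g], [L → .], [L' → . L] }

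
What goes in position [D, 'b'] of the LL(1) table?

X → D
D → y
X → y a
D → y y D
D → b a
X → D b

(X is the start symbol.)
To find M[D, 'b'], we find productions for D where 'b' is in the predict set (PREDICT(N → α) = (FIRST(α) \ {ε}) ∪ (FOLLOW(N) if α ⇒* ε)).

D → y: PREDICT = { 'y' }
D → y y D: PREDICT = { 'y' }
D → b a: PREDICT = { 'b' }
  'b' is in predict set, so this production goes in M[D, 'b']

M[D, 'b'] = D → b a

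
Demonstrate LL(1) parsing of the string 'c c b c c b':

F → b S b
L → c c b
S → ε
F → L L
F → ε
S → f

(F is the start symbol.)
LL(1) parsing maintains a stack (initially the start symbol over $) and the input. At each step: if the stack top is a terminal, match it against the current input token; if it is a non-terminal N, replace it with the RHS of M[N, lookahead] (the unique production whose predict set contains the lookahead).

Stack is shown with the top on the left.

Stack      Input          Action
--------------------------------
F $        c c b c c b $  output F → L L
L L $      c c b c c b $  output L → c c b
c c b L $  c c b c c b $  match 'c'
c b L $    c b c c b $    match 'c'
b L $      b c c b $      match 'b'
L $        c c b $        output L → c c b
c c b $    c c b $        match 'c'
c b $      c b $          match 'c'
b $        b $            match 'b'
$          $              accept

The string is accepted.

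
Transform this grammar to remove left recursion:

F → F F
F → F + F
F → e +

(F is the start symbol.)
F is directly left-recursive. The standard transformation for
  A → A α₁ | ... | A α_m | β₁ | ... | β_n
is
  A  → β₁ A' | ... | β_n A'
  A' → α₁ A' | ... | α_m A' | ε

F → e + becomes F → e + F'
F → F F becomes F' → F F'
F → F + F becomes F' → + F F'
Add F' → ε

Resulting grammar:
F → e + F'
F' → F F'
F' → + F F'
F' → ε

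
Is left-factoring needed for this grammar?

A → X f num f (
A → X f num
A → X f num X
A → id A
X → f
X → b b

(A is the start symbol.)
Left-factoring is needed when two productions for the same non-terminal
share a common prefix on the right-hand side.

Productions for A:
  A → X f num f (
  A → X f num
  A → X f num X
  A → id A
Productions for X:
  X → f
  X → b b

Found common prefix 'X f num' in productions for A

Answer: Yes, A has productions with common prefix 'X f num'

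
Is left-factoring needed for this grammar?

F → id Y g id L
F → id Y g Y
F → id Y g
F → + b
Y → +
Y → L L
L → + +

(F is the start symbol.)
Left-factoring is needed when two productions for the same non-terminal
share a common prefix on the right-hand side.

Productions for F:
  F → id Y g id L
  F → id Y g Y
  F → id Y g
  F → + b
Productions for Y:
  Y → +
  Y → L L

Found common prefix 'id Y g' in productions for F

Answer: Yes, F has productions with common prefix 'id Y g'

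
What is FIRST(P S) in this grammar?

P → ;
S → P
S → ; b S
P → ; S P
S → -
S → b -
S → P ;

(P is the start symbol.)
{ ';' }

FIRST sets of the non-terminals involved (from the grammar, by fixed-point iteration):
  FIRST(P) = { ';' }

To compute FIRST(P S), process the symbols left to right:
Symbol P is a non-terminal. Add FIRST(P) \ {ε} = { ';' }
P is not nullable (ε ∉ FIRST(P)), so stop here.
FIRST(P S) = { ';' }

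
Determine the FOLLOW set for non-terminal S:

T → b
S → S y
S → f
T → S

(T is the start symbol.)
To compute FOLLOW(S), find every occurrence of S on a right-hand side N → α S β: add FIRST(β) \ {ε}, and if β is empty or nullable also add FOLLOW(N). Iterate to a fixed point.

In S → S y: S is followed by y, add FIRST(y) \ {ε} = { 'y' }
In T → S: S is at the end, add FOLLOW(T)

The FOLLOW sets referred to above (computed the same way, to a fixed point):
  FOLLOW(T) = { $ }

Taking the union: FOLLOW(S) = { $, 'y' }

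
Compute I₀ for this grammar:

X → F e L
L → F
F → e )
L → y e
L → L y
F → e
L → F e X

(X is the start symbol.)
First, augment the grammar with X' → X
I₀ = CLOSURE({ [X' → . X] }):
  [X' → . X] has the dot before X: add [X → . F e L]
  [X → . F e L] has the dot before F: add [F → . e )], [F → . e]
No further items can be added.

I₀ = { [F → . e )], [F → . e], [X → . F e L], [X' → . X] }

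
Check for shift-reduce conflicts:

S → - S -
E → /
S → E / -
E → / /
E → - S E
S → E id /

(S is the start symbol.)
Yes — I2: [E → / .] vs [E → / . /]; I11: [S → - S - .] vs [E → . - S E]

Augment with S' → S and build the canonical LR(0) collection (I0 = CLOSURE({[S' → . S]}), then GOTO on every symbol after a dot until no new states appear). It has 15 states:
  I0: { [E → . - S E], [E → . / /], [E → . /], [S → . - S -], [S → . E / -], [S → . E id /], [S' → . S] }  — shift
  I1: { [E → - . S E], [E → . - S E], [E → . / /], [E → . /], [S → - . S -], [S → . - S -], [S → . E / -], [S → . E id /] }  — shift
  I2: { [E → / . /], [E → / .] }  — shift, reduce
  I3: { [S → E . / -], [S → E . id /] }  — shift
  I4: { [S' → S .] }  — accept
  I5: { [S → E / . -] }  — shift
  I6: { [S → E id . /] }  — shift
  I7: { [S → E id / .] }  — reduce
  I8: { [S → E / - .] }  — reduce
  I9: { [E → / / .] }  — reduce
  I10: { [E → - S . E], [E → . - S E], [E → . / /], [E → . /], [S → - S . -] }  — shift
  I11: { [E → - . S E], [E → . - S E], [E → . / /], [E → . /], [S → - S - .], [S → . - S -], [S → . E / -], [S → . E id /] }  — shift, reduce
  I12: { [E → - S E .] }  — reduce
  I13: { [E → - S . E], [E → . - S E], [E → . / /], [E → . /] }  — shift
  I14: { [E → - . S E], [E → . - S E], [E → . / /], [E → . /], [S → . - S -], [S → . E / -], [S → . E id /] }  — shift

I2 contains reduce item [E → / .] and shift item [E → / . /] — shift-reduce conflict.
I11 contains reduce item [S → - S - .] and shift items [E → . - S E], [E → . /], [E → . / /], [S → . - S -] — shift-reduce conflict.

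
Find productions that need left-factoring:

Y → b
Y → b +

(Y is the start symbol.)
Left-factoring is needed when two productions for the same non-terminal
share a common prefix on the right-hand side.

Productions for Y:
  Y → b
  Y → b +

Found common prefix 'b' in productions for Y

Answer: Yes, Y has productions with common prefix 'b'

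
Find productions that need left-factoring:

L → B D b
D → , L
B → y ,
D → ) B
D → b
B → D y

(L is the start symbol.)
Left-factoring is needed when two productions for the same non-terminal
share a common prefix on the right-hand side.

Productions for D:
  D → , L
  D → ) B
  D → b
Productions for B:
  B → y ,
  B → D y

No common prefixes found.

Answer: No, left-factoring is not needed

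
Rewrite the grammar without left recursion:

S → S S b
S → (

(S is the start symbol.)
S → ( S'
S' → S b S'
S' → ε

S is directly left-recursive. The standard transformation for
  A → A α₁ | ... | A α_m | β₁ | ... | β_n
is
  A  → β₁ A' | ... | β_n A'
  A' → α₁ A' | ... | α_m A' | ε

S → ( becomes S → ( S'
S → S S b becomes S' → S b S'
Add S' → ε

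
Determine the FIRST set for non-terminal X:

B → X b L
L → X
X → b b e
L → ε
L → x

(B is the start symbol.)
From X → b b e:
  - b is a terminal: add 'b' and stop

Collecting: FIRST(X) = { 'b' }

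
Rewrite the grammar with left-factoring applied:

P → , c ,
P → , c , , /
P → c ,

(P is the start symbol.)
Left-factoring transforms A → αβ₁ | αβ₂ into A → αA' and A' → β₁ | β₂
(α is the longest common prefix among the alternatives). Repeat until
no nonterminal has two alternatives with a common prefix.

Round 1: P has alternatives sharing prefix ', c ,'. Introduce P': P → , c , P'
  Add: P' → ε
  Add: P' → , /

No remaining common prefixes — done.

Resulting grammar:
P → , c , P'
P' → ε
P' → , /
P → c ,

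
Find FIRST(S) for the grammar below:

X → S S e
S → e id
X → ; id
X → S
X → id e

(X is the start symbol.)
From S → e id:
  - e is a terminal: add 'e' and stop

Collecting: FIRST(S) = { 'e' }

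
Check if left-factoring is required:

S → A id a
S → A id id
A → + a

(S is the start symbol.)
Yes, S has productions with common prefix 'A id'

Left-factoring is needed when two productions for the same non-terminal
share a common prefix on the right-hand side.

Productions for S:
  S → A id a
  S → A id id

Found common prefix 'A id' in productions for S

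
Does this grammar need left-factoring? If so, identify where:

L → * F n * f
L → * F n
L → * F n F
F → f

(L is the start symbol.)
Left-factoring is needed when two productions for the same non-terminal
share a common prefix on the right-hand side.

Productions for L:
  L → * F n * f
  L → * F n
  L → * F n F

Found common prefix '* F n' in productions for L

Answer: Yes, L has productions with common prefix '* F n'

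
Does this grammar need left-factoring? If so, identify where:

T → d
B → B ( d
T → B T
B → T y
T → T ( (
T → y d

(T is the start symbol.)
No, left-factoring is not needed

Left-factoring is needed when two productions for the same non-terminal
share a common prefix on the right-hand side.

Productions for T:
  T → d
  T → B T
  T → T ( (
  T → y d
Productions for B:
  B → B ( d
  B → T y

No common prefixes found.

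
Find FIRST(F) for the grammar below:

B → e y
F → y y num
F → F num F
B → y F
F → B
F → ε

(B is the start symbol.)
To compute FIRST(F), examine every production with F on the left-hand side, reading each right-hand side left to right until a non-nullable symbol is reached.

FIRST sets of the other non-terminals involved (by the same procedure, iterated to a fixed point):
  FIRST(B) = { 'e', 'y' }

From F → y y num:
  - y is a terminal: add 'y' and stop
From F → F num F:
  - F is the symbol being defined: contributes nothing new
    F is nullable, so continue to the next symbol
  - num is a terminal: add 'num' and stop
From F → B:
  - B is a non-terminal: add FIRST(B) \ {ε} = { 'e', 'y' }
    B is not nullable, so stop
From F → ε:
  - ε-production, so ε ∈ FIRST(F)

Collecting: FIRST(F) = { 'e', 'num', 'y', ε }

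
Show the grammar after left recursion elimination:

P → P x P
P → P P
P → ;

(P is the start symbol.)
P is directly left-recursive. The standard transformation for
  A → A α₁ | ... | A α_m | β₁ | ... | β_n
is
  A  → β₁ A' | ... | β_n A'
  A' → α₁ A' | ... | α_m A' | ε

P → ; becomes P → ; P'
P → P x P becomes P' → x P P'
P → P P becomes P' → P P'
Add P' → ε

Resulting grammar:
P → ; P'
P' → x P P'
P' → P P'
P' → ε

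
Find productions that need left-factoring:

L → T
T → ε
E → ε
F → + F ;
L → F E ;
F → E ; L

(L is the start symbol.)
No, left-factoring is not needed

Left-factoring is needed when two productions for the same non-terminal
share a common prefix on the right-hand side.

Productions for L:
  L → T
  L → F E ;
Productions for F:
  F → + F ;
  F → E ; L

No common prefixes found.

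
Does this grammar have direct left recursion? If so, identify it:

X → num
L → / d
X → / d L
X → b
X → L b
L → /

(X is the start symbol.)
X → num: starts with num
L → / d: starts with '/'
X → / d L: starts with '/'
X → b: starts with b
X → L b: starts with L
L → /: starts with '/'

No direct left recursion found.

Answer: No direct left recursion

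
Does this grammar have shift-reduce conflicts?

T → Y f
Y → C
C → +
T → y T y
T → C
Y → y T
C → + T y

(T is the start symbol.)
Yes — I1: [C → + .] vs [C → . +]; I6: [Y → y T .] vs [T → y T . y]

A shift-reduce conflict occurs when an LR(0) state has both:
  - a complete (reduce) item [A → α .] (dot at the end), and
  - a shift item [B → β . c γ] (dot before a terminal).

Augment with T' → T and build the canonical LR(0) collection (I0 = CLOSURE({[T' → . T]}), then GOTO on every symbol after a dot until no new states appear). It has 11 states:
  I0: { [C → . + T y], [C → . +], [T → . C], [T → . Y f], [T → . y T y], [T' → . T], [Y → . C], [Y → . y T] }  — shift
  I1: { [C → + . T y], [C → + .], [C → . + T y], [C → . +], [T → . C], [T → . Y f], [T → . y T y], [Y → . C], [Y → . y T] }  — shift, reduce
  I2: { [T → C .], [Y → C .] }  — 2 reduces
  I3: { [T' → T .] }  — accept
  I4: { [T → Y . f] }  — shift
  I5: { [C → . + T y], [C → . +], [T → . C], [T → . Y f], [T → . y T y], [T → y . T y], [Y → . C], [Y → . y T], [Y → y . T] }  — shift
  I6: { [T → y T . y], [Y → y T .] }  — shift, reduce
  I7: { [T → y T y .] }  — reduce
  I8: { [T → Y f .] }  — reduce
  I9: { [C → + T . y] }  — shift
  I10: { [C → + T y .] }  — reduce

I1 contains reduce item [C → + .] and shift items [C → . +], [C → . + T y], [T → . y T y], [Y → . y T] — shift-reduce conflict.
I6 contains reduce item [Y → y T .] and shift item [T → y T . y] — shift-reduce conflict.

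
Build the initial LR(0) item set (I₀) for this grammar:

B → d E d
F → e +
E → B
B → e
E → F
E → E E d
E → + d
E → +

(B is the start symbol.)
First, augment the grammar with B' → B
I₀ = CLOSURE({ [B' → . B] }):
  [B' → . B] has the dot before B: add [B → . d E d], [B → . e]
No further items can be added.

I₀ = { [B → . d E d], [B → . e], [B' → . B] }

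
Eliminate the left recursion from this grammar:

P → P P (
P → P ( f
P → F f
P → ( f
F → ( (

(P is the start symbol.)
P is directly left-recursive. The standard transformation for
  A → A α₁ | ... | A α_m | β₁ | ... | β_n
is
  A  → β₁ A' | ... | β_n A'
  A' → α₁ A' | ... | α_m A' | ε

P → F f becomes P → F f P'
P → ( f becomes P → ( f P'
P → P P ( becomes P' → P ( P'
P → P ( f becomes P' → ( f P'
Add P' → ε

Productions for other non-terminals are unchanged:
  F → ( (

Resulting grammar:
P → F f P'
P → ( f P'
P' → P ( P'
P' → ( f P'
P' → ε
F → ( (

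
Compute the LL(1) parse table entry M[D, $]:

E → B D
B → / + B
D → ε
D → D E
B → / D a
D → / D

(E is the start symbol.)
To find M[D, $], we find productions for D where $ is in the predict set (PREDICT(N → α) = (FIRST(α) \ {ε}) ∪ (FOLLOW(N) if α ⇒* ε)).

Relevant sets:
  FIRST(D) = { '/', ε }
  FIRST(E) = { '/' }
  FOLLOW(D) = { $, '/', 'a' }

D → ε: PREDICT = { $, '/', 'a' }
  $ is in predict set, so this production goes in M[D, $]
D → D E: PREDICT = { '/' }
D → / D: PREDICT = { '/' }

M[D, $] = D → ε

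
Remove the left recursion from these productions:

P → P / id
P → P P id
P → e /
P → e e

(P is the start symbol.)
P is directly left-recursive. The standard transformation for
  A → A α₁ | ... | A α_m | β₁ | ... | β_n
is
  A  → β₁ A' | ... | β_n A'
  A' → α₁ A' | ... | α_m A' | ε

P → e / becomes P → e / P'
P → e e becomes P → e e P'
P → P / id becomes P' → / id P'
P → P P id becomes P' → P id P'
Add P' → ε

Resulting grammar:
P → e / P'
P → e e P'
P' → / id P'
P' → P id P'
P' → ε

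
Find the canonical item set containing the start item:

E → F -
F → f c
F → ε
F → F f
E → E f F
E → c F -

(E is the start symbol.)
First, augment the grammar with E' → E
I₀ = CLOSURE({ [E' → . E] }):
  [E' → . E] has the dot before E: add [E → . F -], [E → . E f F], [E → . c F -]
  [E → . F -] has the dot before F: add [F → . f c], [F → .], [F → . F f]
No further items can be added.

I₀ = { [E → . E f F], [E → . F -], [E → . c F -], [E' → . E], [F → . F f], [F → . f c], [F → .] }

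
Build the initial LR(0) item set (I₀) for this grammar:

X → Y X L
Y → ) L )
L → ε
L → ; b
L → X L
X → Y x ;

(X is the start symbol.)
First, augment the grammar with X' → X
I₀ = CLOSURE({ [X' → . X] }):
  [X' → . X] has the dot before X: add [X → . Y X L], [X → . Y x ;]
  [X → . Y X L] has the dot before Y: add [Y → . ) L )]
No further items can be added.

I₀ = { [X → . Y X L], [X → . Y x ;], [X' → . X], [Y → . ) L )] }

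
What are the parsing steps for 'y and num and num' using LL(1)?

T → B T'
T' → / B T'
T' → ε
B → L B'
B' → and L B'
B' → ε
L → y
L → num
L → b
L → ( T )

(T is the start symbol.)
LL(1) parsing maintains a stack (initially the start symbol over $) and the input. At each step: if the stack top is a terminal, match it against the current input token; if it is a non-terminal N, replace it with the RHS of M[N, lookahead] (the unique production whose predict set contains the lookahead).

Stack is shown with the top on the left.

Stack          Input                Action
------------------------------------------
T $            y and num and num $  output T → B T'
B T' $         y and num and num $  output B → L B'
L B' T' $      y and num and num $  output L → y
y B' T' $      y and num and num $  match 'y'
B' T' $        and num and num $    output B' → and L B'
and L B' T' $  and num and num $    match 'and'
L B' T' $      num and num $        output L → num
num B' T' $    num and num $        match 'num'
B' T' $        and num $            output B' → and L B'
and L B' T' $  and num $            match 'and'
L B' T' $      num $                output L → num
num B' T' $    num $                match 'num'
B' T' $        $                    output B' → ε
T' $           $                    output T' → ε
$              $                    accept

The string is accepted.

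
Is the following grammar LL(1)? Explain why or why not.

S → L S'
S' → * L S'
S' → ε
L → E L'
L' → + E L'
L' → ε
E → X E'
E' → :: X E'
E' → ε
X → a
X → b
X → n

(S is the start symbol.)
Yes, the grammar is LL(1).

Relevant sets:
  FOLLOW(S') = { $ }
  FOLLOW(L') = { $, '*' }
  FOLLOW(E') = { $, '*', '+' }

For S':
  PREDICT(S' → '*' L S') = { '*' }
  PREDICT(S' → ε) = { $ }
For L':
  PREDICT(L' → '+' E L') = { '+' }
  PREDICT(L' → ε) = { $, '*' }
For E':
  PREDICT(E' → :: X E') = { '::' }
  PREDICT(E' → ε) = { $, '*', '+' }
For X:
  PREDICT(X → a) = { 'a' }
  PREDICT(X → b) = { 'b' }
  PREDICT(X → n) = { 'n' }
S, L, E have a single production, so nothing to check there.

All predict sets are disjoint. The grammar IS LL(1).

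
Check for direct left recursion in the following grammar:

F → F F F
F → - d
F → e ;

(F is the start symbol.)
Yes, F is left-recursive

Direct left recursion occurs when N → N α for some non-terminal N (the right-hand side begins with the left-hand side itself).

F → F F F: LEFT RECURSIVE (starts with F)
F → - d: starts with '-'
F → e ;: starts with e

The grammar has direct left recursion on: F.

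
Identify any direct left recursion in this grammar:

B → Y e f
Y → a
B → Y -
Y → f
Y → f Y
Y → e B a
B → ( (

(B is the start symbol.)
No direct left recursion

B → Y e f: starts with Y
Y → a: starts with a
B → Y -: starts with Y
Y → f: starts with f
Y → f Y: starts with f
Y → e B a: starts with e
B → ( (: starts with '('

No direct left recursion found.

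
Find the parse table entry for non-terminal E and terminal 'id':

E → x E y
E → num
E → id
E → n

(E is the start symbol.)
To find M[E, 'id'], we find productions for E where 'id' is in the predict set (PREDICT(N → α) = (FIRST(α) \ {ε}) ∪ (FOLLOW(N) if α ⇒* ε)).

E → x E y: PREDICT = { 'x' }
E → num: PREDICT = { 'num' }
E → id: PREDICT = { 'id' }
  'id' is in predict set, so this production goes in M[E, 'id']
E → n: PREDICT = { 'n' }

M[E, 'id'] = E → id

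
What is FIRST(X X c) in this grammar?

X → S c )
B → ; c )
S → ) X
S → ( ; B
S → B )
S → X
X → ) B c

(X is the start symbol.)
{ '(', ')', ';' }

FIRST sets of the non-terminals involved (from the grammar, by fixed-point iteration):
  FIRST(X) = { '(', ')', ';' }

To compute FIRST(X X c), process the symbols left to right:
Symbol X is a non-terminal. Add FIRST(X) \ {ε} = { '(', ')', ';' }
X is not nullable (ε ∉ FIRST(X)), so stop here.
FIRST(X X c) = { '(', ')', ';' }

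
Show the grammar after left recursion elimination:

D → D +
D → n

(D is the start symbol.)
D → n D'
D' → + D'
D' → ε

D is directly left-recursive. The standard transformation for
  A → A α₁ | ... | A α_m | β₁ | ... | β_n
is
  A  → β₁ A' | ... | β_n A'
  A' → α₁ A' | ... | α_m A' | ε

D → n becomes D → n D'
D → D + becomes D' → + D'
Add D' → ε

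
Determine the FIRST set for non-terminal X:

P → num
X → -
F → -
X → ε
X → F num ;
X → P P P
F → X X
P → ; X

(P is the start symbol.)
{ '-', ';', 'num', ε }

To compute FIRST(X), examine every production with X on the left-hand side, reading each right-hand side left to right until a non-nullable symbol is reached.

FIRST sets of the other non-terminals involved (by the same procedure, iterated to a fixed point):
  FIRST(F) = { '-', ';', 'num', ε }
  FIRST(P) = { ';', 'num' }

From X → -:
  - '-' is a terminal: add '-' and stop
From X → ε:
  - ε-production, so ε ∈ FIRST(X)
From X → F num ;:
  - F is a non-terminal: add FIRST(F) \ {ε} = { '-', ';', 'num' }
    F is nullable, so continue to the next symbol
  - num is a terminal: add 'num' and stop
From X → P P P:
  - P is a non-terminal: add FIRST(P) \ {ε} = { ';', 'num' }
    P is not nullable, so stop

Collecting: FIRST(X) = { '-', ';', 'num', ε }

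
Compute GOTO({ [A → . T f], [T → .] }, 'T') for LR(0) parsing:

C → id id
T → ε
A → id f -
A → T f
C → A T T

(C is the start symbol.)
{ [A → T . f] }

GOTO(I, 'T') = CLOSURE({ [A → αX.β] : [A → α.Xβ] ∈ I, X = 'T' })

Items with dot before 'T', with the dot advanced:
  [A → . T f] → [A → T . f]
Closure adds nothing (no advanced item has the dot before a non-terminal).

GOTO = { [A → T . f] }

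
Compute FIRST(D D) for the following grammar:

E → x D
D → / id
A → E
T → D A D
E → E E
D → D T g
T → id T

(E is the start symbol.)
{ '/' }

FIRST sets of the non-terminals involved (from the grammar, by fixed-point iteration):
  FIRST(D) = { '/' }

To compute FIRST(D D), process the symbols left to right:
Symbol D is a non-terminal. Add FIRST(D) \ {ε} = { '/' }
D is not nullable (ε ∉ FIRST(D)), so stop here.
FIRST(D D) = { '/' }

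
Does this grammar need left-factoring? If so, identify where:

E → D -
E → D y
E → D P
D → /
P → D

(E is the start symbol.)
Left-factoring is needed when two productions for the same non-terminal
share a common prefix on the right-hand side.

Productions for E:
  E → D -
  E → D y
  E → D P

Found common prefix 'D' in productions for E

Answer: Yes, E has productions with common prefix 'D'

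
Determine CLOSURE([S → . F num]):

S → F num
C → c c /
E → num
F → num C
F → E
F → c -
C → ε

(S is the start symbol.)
Start with: [S → . F num]
  [S → . F num] has the dot before F: add [F → . num C], [F → . E], [F → . c -]
  [F → . E] has the dot before E: add [E → . num]
No further items can be added.

CLOSURE = { [E → . num], [F → . E], [F → . c -], [F → . num C], [S → . F num] }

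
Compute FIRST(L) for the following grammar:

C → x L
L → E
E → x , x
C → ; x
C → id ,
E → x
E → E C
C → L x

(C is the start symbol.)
{ 'x' }

To compute FIRST(L), examine every production with L on the left-hand side, reading each right-hand side left to right until a non-nullable symbol is reached.

FIRST sets of the other non-terminals involved (by the same procedure, iterated to a fixed point):
  FIRST(E) = { 'x' }

From L → E:
  - E is a non-terminal: add FIRST(E) \ {ε} = { 'x' }
    E is not nullable, so stop

Collecting: FIRST(L) = { 'x' }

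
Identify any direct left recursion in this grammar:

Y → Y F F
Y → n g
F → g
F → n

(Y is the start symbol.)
Yes, Y is left-recursive

Y → Y F F: LEFT RECURSIVE (starts with Y)
Y → n g: starts with n
F → g: starts with g
F → n: starts with n

The grammar has direct left recursion on: Y.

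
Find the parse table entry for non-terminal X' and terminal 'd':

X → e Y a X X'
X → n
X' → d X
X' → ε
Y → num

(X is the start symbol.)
X' → d X, X' → ε

To find M[X', 'd'], we find productions for X' where 'd' is in the predict set (PREDICT(N → α) = (FIRST(α) \ {ε}) ∪ (FOLLOW(N) if α ⇒* ε)).

Relevant sets:
  FOLLOW(X') = { $, 'd' }

X' → d X: PREDICT = { 'd' }
  'd' is in predict set, so this production goes in M[X', 'd']
X' → ε: PREDICT = { $, 'd' }
  'd' is in predict set, so this production goes in M[X', 'd']

M[X', 'd'] = X' → d X, X' → ε  (a multiply-defined cell — the grammar is not LL(1))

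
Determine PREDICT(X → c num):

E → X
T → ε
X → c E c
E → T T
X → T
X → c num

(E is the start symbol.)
{ 'c' }

PREDICT(X → c num) = (FIRST(RHS) \ {ε}) ∪ (FOLLOW(X) if ε ∈ FIRST(RHS), i.e. RHS ⇒* ε)
FIRST(c num) = { 'c' }
ε ∉ FIRST(c num), so FOLLOW(X) is not added.
PREDICT(X → c num) = { 'c' }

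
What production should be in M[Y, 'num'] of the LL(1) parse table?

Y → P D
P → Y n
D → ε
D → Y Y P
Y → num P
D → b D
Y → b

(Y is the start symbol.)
To find M[Y, 'num'], we find productions for Y where 'num' is in the predict set (PREDICT(N → α) = (FIRST(α) \ {ε}) ∪ (FOLLOW(N) if α ⇒* ε)).

Relevant sets:
  FIRST(P) = { 'b', 'num' }

Y → P D: PREDICT = { 'b', 'num' }
  'num' is in predict set, so this production goes in M[Y, 'num']
Y → num P: PREDICT = { 'num' }
  'num' is in predict set, so this production goes in M[Y, 'num']
Y → b: PREDICT = { 'b' }

M[Y, 'num'] = Y → P D, Y → num P  (a multiply-defined cell — the grammar is not LL(1))

Answer: Y → P D, Y → num P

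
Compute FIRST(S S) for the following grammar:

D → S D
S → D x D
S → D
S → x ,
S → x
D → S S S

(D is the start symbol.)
FIRST sets of the non-terminals involved (from the grammar, by fixed-point iteration):
  FIRST(S) = { 'x' }

To compute FIRST(S S), process the symbols left to right:
Symbol S is a non-terminal. Add FIRST(S) \ {ε} = { 'x' }
S is not nullable (ε ∉ FIRST(S)), so stop here.
FIRST(S S) = { 'x' }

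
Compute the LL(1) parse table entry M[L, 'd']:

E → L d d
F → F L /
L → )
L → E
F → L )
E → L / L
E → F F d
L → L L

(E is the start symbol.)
To find M[L, 'd'], we find productions for L where 'd' is in the predict set (PREDICT(N → α) = (FIRST(α) \ {ε}) ∪ (FOLLOW(N) if α ⇒* ε)).

Relevant sets:
  FIRST(E) = { ')' }
  FIRST(L) = { ')' }

L → ): PREDICT = { ')' }
L → E: PREDICT = { ')' }
L → L L: PREDICT = { ')' }

M[L, 'd'] is empty (no production applies)

Answer: Empty (error entry)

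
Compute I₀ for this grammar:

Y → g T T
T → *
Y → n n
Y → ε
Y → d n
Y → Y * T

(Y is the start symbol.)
First, augment the grammar with Y' → Y
I₀ = CLOSURE({ [Y' → . Y] }):
  [Y' → . Y] has the dot before Y: add [Y → . g T T], [Y → . n n], [Y → .], [Y → . d n], [Y → . Y * T]
No further items can be added.

I₀ = { [Y → . Y * T], [Y → . d n], [Y → . g T T], [Y → . n n], [Y → .], [Y' → . Y] }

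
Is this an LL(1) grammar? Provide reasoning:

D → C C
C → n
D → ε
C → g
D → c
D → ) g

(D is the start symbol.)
Yes, the grammar is LL(1).

A grammar is LL(1) if for each non-terminal N with multiple productions, the predict sets of those productions are pairwise disjoint, where PREDICT(N → α) = (FIRST(α) \ {ε}) ∪ (FOLLOW(N) if α ⇒* ε).

Relevant sets:
  FIRST(C) = { 'g', 'n' }
  FOLLOW(D) = { $ }

For D:
  PREDICT(D → C C) = { 'g', 'n' }
  PREDICT(D → ε) = { $ }
  PREDICT(D → c) = { 'c' }
  PREDICT(D → ')' g) = { ')' }
For C:
  PREDICT(C → n) = { 'n' }
  PREDICT(C → g) = { 'g' }

All predict sets are disjoint. The grammar IS LL(1).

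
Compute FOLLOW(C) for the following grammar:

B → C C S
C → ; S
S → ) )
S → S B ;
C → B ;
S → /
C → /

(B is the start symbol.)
To compute FOLLOW(C), find every occurrence of C on a right-hand side N → α C β: add FIRST(β) \ {ε}, and if β is empty or nullable also add FOLLOW(N). Iterate to a fixed point.

In B → C C S: C is followed by C S, add FIRST(C S) \ {ε} = { '/', ';' }
In B → C C S: C is followed by S, add FIRST(S) \ {ε} = { ')', '/' }

Taking the union: FOLLOW(C) = { ')', '/', ';' }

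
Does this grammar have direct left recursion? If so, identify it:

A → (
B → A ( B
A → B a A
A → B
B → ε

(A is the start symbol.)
Direct left recursion occurs when N → N α for some non-terminal N (the right-hand side begins with the left-hand side itself).

A → (: starts with '('
B → A ( B: starts with A
A → B a A: starts with B
A → B: starts with B
B → ε: starts with ε

No direct left recursion found.

Answer: No direct left recursion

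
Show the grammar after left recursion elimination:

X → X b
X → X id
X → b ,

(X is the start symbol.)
X → b , X'
X' → b X'
X' → id X'
X' → ε

X is directly left-recursive. The standard transformation for
  A → A α₁ | ... | A α_m | β₁ | ... | β_n
is
  A  → β₁ A' | ... | β_n A'
  A' → α₁ A' | ... | α_m A' | ε

X → b , becomes X → b , X'
X → X b becomes X' → b X'
X → X id becomes X' → id X'
Add X' → ε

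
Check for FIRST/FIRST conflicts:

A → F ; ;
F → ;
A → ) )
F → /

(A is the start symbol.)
A FIRST/FIRST conflict occurs when two productions N → α and N → β for the same non-terminal have FIRST(α) ∩ FIRST(β) ≠ ∅ (with ε ∈ FIRST of a nullable right-hand side, so two nullable alternatives also conflict).

FIRST sets of the non-terminals at (or reachable through a nullable prefix from) the front of some alternative:
  FIRST(F) = { '/', ';' }

Productions for A:
  A → F ; ;: FIRST = { '/', ';' }
  A → ) ): FIRST = { ')' }
Productions for F:
  F → ;: FIRST = { ';' }
  F → /: FIRST = { '/' }

All alternatives of each non-terminal have pairwise disjoint FIRST sets.

Answer: No FIRST/FIRST conflicts.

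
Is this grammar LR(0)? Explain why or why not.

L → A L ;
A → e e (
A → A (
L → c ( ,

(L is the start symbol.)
Yes, the grammar is LR(0)

Augment with L' → L and build the canonical LR(0) collection (I0 = CLOSURE({[L' → . L]}), then GOTO on every symbol after a dot until no new states appear). It has 12 states:
  I0: { [A → . A (], [A → . e e (], [L → . A L ;], [L → . c ( ,], [L' → . L] }  — shift
  I1: { [A → . A (], [A → . e e (], [A → A . (], [L → . A L ;], [L → . c ( ,], [L → A . L ;] }  — shift
  I2: { [L' → L .] }  — accept
  I3: { [L → c . ( ,] }  — shift
  I4: { [A → e . e (] }  — shift
  I5: { [A → e e . (] }  — shift
  I6: { [A → e e ( .] }  — reduce
  I7: { [L → c ( . ,] }  — shift
  I8: { [L → c ( , .] }  — reduce
  I9: { [A → A ( .] }  — reduce
  I10: { [L → A L . ;] }  — shift
  I11: { [L → A L ; .] }  — reduce

Every state is either a pure shift/goto state or contains exactly one complete item and nothing to shift — no conflicts. The grammar is LR(0).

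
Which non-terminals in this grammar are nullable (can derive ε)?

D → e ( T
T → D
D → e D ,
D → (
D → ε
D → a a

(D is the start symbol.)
A non-terminal is nullable if it can derive ε (the empty string): either it has an ε-production, or it has a production whose right-hand side consists entirely of nullable non-terminals.

ε-productions: D → ε
So D is immediately nullable.
T → D: every symbol on the right is nullable, so T is nullable too.
Every non-terminal is now nullable.
Nullable = { 'D', 'T' }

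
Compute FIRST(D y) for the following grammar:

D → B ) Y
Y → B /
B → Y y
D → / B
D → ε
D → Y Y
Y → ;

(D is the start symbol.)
{ '/', ';', 'y' }

FIRST sets of the non-terminals involved (from the grammar, by fixed-point iteration):
  FIRST(D) = { '/', ';', ε }

To compute FIRST(D y), process the symbols left to right:
Symbol D is a non-terminal. Add FIRST(D) \ {ε} = { '/', ';' }
D is nullable (ε ∈ FIRST(D)), continue to the next symbol.
Symbol y is a terminal. Add 'y' and stop.
FIRST(D y) = { '/', ';', 'y' }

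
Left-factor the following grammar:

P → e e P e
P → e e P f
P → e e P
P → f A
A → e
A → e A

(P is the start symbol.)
P → e e P P'
P' → e
P' → f
P' → ε
P → f A
A → e A'
A' → ε
A' → A

Left-factoring transforms A → αβ₁ | αβ₂ into A → αA' and A' → β₁ | β₂
(α is the longest common prefix among the alternatives). Repeat until
no nonterminal has two alternatives with a common prefix.

Round 1: P has alternatives sharing prefix 'e e P'. Introduce P': P → e e P P'
  Add: P' → e
  Add: P' → f
  Add: P' → ε

Round 2: A has alternatives sharing prefix 'e'. Introduce A': A → e A'
  Add: A' → ε
  Add: A' → A

No remaining common prefixes — done.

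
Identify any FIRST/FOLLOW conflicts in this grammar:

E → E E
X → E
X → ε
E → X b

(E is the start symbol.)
A FIRST/FOLLOW conflict occurs when a non-terminal N has a nullable alternative N → β (β ⇒* ε) and another alternative N → α with FIRST(α) ∩ FOLLOW(N) ≠ ∅: on such a lookahead the parser cannot decide between expanding α and letting N vanish via β.

Nullable non-terminals: X.
FIRST sets used below: FIRST(E) = { 'b' }

X: nullable alternative(s) X → ε; FOLLOW(X) = { 'b' }
  X → E: FIRST \ {ε} = { 'b' } — overlaps FOLLOW(X) on { 'b' }: CONFLICT
  X → ε: FIRST \ {ε} = { } — this is the only nullable alternative, skip

E has no nullable alternative, so no FIRST/FOLLOW check is needed there.

So the grammar has 1 FIRST/FOLLOW conflict (marked CONFLICT above).

Answer: Yes. X → E with FOLLOW(X) on { 'b' }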